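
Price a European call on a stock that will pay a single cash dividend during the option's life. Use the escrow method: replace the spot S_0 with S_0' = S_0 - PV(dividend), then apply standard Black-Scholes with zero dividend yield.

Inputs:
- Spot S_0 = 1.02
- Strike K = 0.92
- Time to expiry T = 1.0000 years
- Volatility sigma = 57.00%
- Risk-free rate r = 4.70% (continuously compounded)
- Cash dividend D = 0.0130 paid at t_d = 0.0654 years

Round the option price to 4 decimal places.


Answer: Price = 0.2820

Derivation:
PV(D) = D * exp(-r * t_d) = 0.0130 * 0.99693092 = 0.01296010
S_0' = S_0 - PV(D) = 1.0200 - 0.01296010 = 1.00703990
d1 = (ln(S_0'/K) + (r + sigma^2/2)*T) / (sigma*sqrt(T)) = 0.52604709
d2 = d1 - sigma*sqrt(T) = -0.04395291
exp(-rT) = 0.95408740
N(d1) = 0.70057226; N(d2) = 0.48247097
C = S_0' * N(d1) - K * exp(-rT) * N(d2) = 1.00703990 * 0.70057226 - 0.9200 * 0.95408740 * 0.48247097 = 0.2820


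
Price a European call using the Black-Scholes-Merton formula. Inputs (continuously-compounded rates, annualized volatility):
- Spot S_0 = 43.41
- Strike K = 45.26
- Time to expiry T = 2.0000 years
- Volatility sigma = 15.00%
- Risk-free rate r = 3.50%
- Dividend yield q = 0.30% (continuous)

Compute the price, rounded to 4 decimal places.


Answer: Price = 4.0996

Derivation:
d1 = (ln(S/K) + (r - q + 0.5*sigma^2) * T) / (sigma * sqrt(T)) = 0.21102984
d2 = d1 - sigma * sqrt(T) = -0.00110220
exp(-rT) = 0.93239382; exp(-qT) = 0.99401796
C = S_0 * exp(-qT) * N(d1) - K * exp(-rT) * N(d2)
N(d1) = 0.58356801; N(d2) = 0.49956029
C = 43.4100 * 0.99401796 * 0.58356801 - 45.2600 * 0.93239382 * 0.49956029 = 4.0996


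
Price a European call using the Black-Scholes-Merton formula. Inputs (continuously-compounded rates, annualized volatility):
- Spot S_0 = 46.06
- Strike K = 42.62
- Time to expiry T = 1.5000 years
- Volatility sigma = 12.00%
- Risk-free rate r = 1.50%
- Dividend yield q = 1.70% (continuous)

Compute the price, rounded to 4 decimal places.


d1 = (ln(S/K) + (r - q + 0.5*sigma^2) * T) / (sigma * sqrt(T)) = 0.58121811
d2 = d1 - sigma * sqrt(T) = 0.43424872
exp(-rT) = 0.97775124; exp(-qT) = 0.97482238
C = S_0 * exp(-qT) * N(d1) - K * exp(-rT) * N(d2)
N(d1) = 0.71945327; N(d2) = 0.66794608
C = 46.0600 * 0.97482238 * 0.71945327 - 42.6200 * 0.97775124 * 0.66794608 = 4.4692

Answer: Price = 4.4692


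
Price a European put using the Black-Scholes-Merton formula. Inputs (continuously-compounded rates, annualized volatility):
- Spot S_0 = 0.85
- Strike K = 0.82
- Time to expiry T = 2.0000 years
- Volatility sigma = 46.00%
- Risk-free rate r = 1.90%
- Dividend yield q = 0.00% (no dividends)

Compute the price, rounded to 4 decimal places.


Answer: Price = 0.1801

Derivation:
d1 = (ln(S/K) + (r - q + 0.5*sigma^2) * T) / (sigma * sqrt(T)) = 0.43891657
d2 = d1 - sigma * sqrt(T) = -0.21162167
exp(-rT) = 0.96271294; exp(-qT) = 1.00000000
P = K * exp(-rT) * N(-d2) - S_0 * exp(-qT) * N(-d1)
N(-d1) = 0.33036100; N(-d2) = 0.58379890
P = 0.8200 * 0.96271294 * 0.58379890 - 0.8500 * 1.00000000 * 0.33036100 = 0.1801


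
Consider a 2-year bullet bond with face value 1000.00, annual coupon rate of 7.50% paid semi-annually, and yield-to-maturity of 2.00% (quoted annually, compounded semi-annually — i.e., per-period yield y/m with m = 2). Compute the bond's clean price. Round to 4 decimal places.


Answer: Price = 1107.3041

Derivation:
Coupon per period c = face * coupon_rate / m = 37.500000
Periods per year m = 2; per-period yield y/m = 0.010000
Number of cashflows N = 4
Cashflows (t years, CF_t, discount factor 1/(1+y/m)^(m*t), PV):
  t = 0.5000: CF_t = 37.500000, DF = 0.990099, PV = 37.128713
  t = 1.0000: CF_t = 37.500000, DF = 0.980296, PV = 36.761102
  t = 1.5000: CF_t = 37.500000, DF = 0.970590, PV = 36.397131
  t = 2.0000: CF_t = 1037.500000, DF = 0.960980, PV = 997.017107
Price P = sum_t PV_t = 1107.304053


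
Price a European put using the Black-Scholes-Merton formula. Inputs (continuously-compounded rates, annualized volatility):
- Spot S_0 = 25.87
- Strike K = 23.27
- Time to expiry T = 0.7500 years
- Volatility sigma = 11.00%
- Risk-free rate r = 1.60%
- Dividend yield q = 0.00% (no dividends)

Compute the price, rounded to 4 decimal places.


Answer: Price = 0.1205

Derivation:
d1 = (ln(S/K) + (r - q + 0.5*sigma^2) * T) / (sigma * sqrt(T)) = 1.28546008
d2 = d1 - sigma * sqrt(T) = 1.19019728
exp(-rT) = 0.98807171; exp(-qT) = 1.00000000
P = K * exp(-rT) * N(-d2) - S_0 * exp(-qT) * N(-d1)
N(-d1) = 0.09931578; N(-d2) = 0.11698443
P = 23.2700 * 0.98807171 * 0.11698443 - 25.8700 * 1.00000000 * 0.09931578 = 0.1205


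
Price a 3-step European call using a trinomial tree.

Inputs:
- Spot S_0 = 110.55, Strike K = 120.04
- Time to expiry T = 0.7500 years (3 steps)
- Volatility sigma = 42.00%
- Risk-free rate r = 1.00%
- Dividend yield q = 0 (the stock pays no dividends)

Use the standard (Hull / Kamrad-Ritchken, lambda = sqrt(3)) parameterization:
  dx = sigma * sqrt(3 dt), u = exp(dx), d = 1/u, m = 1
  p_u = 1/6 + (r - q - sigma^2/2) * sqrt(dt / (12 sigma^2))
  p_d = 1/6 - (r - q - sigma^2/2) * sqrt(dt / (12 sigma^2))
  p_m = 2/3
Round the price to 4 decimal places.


dt = T/N = 0.250000; dx = sigma*sqrt(3*dt) = 0.363731
u = exp(dx) = 1.438687; d = 1/u = 0.695078
p_u = 0.139792, p_m = 0.666667, p_d = 0.193541
Discount per step: exp(-r*dt) = 0.997503
Stock lattice S(k, j) with j the centered position index:
  k=0: S(0,+0) = 110.5500
  k=1: S(1,-1) = 76.8409; S(1,+0) = 110.5500; S(1,+1) = 159.0468
  k=2: S(2,-2) = 53.4105; S(2,-1) = 76.8409; S(2,+0) = 110.5500; S(2,+1) = 159.0468; S(2,+2) = 228.8185
  k=3: S(3,-3) = 37.1245; S(3,-2) = 53.4105; S(3,-1) = 76.8409; S(3,+0) = 110.5500; S(3,+1) = 159.0468; S(3,+2) = 228.8185; S(3,+3) = 329.1982
Terminal payoffs V(N, j) = max(S_T - K, 0):
  V(3,-3) = 0.000000; V(3,-2) = 0.000000; V(3,-1) = 0.000000; V(3,+0) = 0.000000; V(3,+1) = 39.006812; V(3,+2) = 108.778531; V(3,+3) = 209.158172
Backward induction: V(k, j) = exp(-r*dt) * [p_u * V(k+1, j+1) + p_m * V(k+1, j) + p_d * V(k+1, j-1)]
  V(2,-2) = exp(-r*dt) * [p_u*0.000000 + p_m*0.000000 + p_d*0.000000] = 0.000000
  V(2,-1) = exp(-r*dt) * [p_u*0.000000 + p_m*0.000000 + p_d*0.000000] = 0.000000
  V(2,+0) = exp(-r*dt) * [p_u*39.006812 + p_m*0.000000 + p_d*0.000000] = 5.439240
  V(2,+1) = exp(-r*dt) * [p_u*108.778531 + p_m*39.006812 + p_d*0.000000] = 41.108053
  V(2,+2) = exp(-r*dt) * [p_u*209.158172 + p_m*108.778531 + p_d*39.006812] = 109.034229
  V(1,-1) = exp(-r*dt) * [p_u*5.439240 + p_m*0.000000 + p_d*0.000000] = 0.758466
  V(1,+0) = exp(-r*dt) * [p_u*41.108053 + p_m*5.439240 + p_d*0.000000] = 9.349350
  V(1,+1) = exp(-r*dt) * [p_u*109.034229 + p_m*41.108053 + p_d*5.439240] = 43.591126
  V(0,+0) = exp(-r*dt) * [p_u*43.591126 + p_m*9.349350 + p_d*0.758466] = 12.442257

Answer: Price = V(0,0) = 12.4423


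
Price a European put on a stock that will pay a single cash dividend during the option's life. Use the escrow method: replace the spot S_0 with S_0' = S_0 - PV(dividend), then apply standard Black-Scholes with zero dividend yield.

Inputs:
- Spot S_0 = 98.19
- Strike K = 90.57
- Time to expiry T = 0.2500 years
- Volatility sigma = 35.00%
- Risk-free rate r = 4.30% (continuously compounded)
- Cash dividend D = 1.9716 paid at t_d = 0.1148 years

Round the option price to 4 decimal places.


PV(D) = D * exp(-r * t_d) = 1.9716 * 0.99507576 = 1.96189138
S_0' = S_0 - PV(D) = 98.1900 - 1.96189138 = 96.22810862
d1 = (ln(S_0'/K) + (r + sigma^2/2)*T) / (sigma*sqrt(T)) = 0.49520555
d2 = d1 - sigma*sqrt(T) = 0.32020555
exp(-rT) = 0.98930757
N(-d1) = 0.31022752; N(-d2) = 0.37440626
P = K * exp(-rT) * N(-d2) - S_0' * N(-d1) = 90.5700 * 0.98930757 * 0.37440626 - 96.22810862 * 0.31022752 = 3.6948

Answer: Price = 3.6948


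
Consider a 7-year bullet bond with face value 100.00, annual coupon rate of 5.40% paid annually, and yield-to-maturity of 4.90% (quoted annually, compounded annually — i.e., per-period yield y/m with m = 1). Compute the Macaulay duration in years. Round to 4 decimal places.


Answer: Macaulay duration = 6.0275 years

Derivation:
Coupon per period c = face * coupon_rate / m = 5.400000
Periods per year m = 1; per-period yield y/m = 0.049000
Number of cashflows N = 7
Cashflows (t years, CF_t, discount factor 1/(1+y/m)^(m*t), PV):
  t = 1.0000: CF_t = 5.400000, DF = 0.953289, PV = 5.147760
  t = 2.0000: CF_t = 5.400000, DF = 0.908760, PV = 4.907302
  t = 3.0000: CF_t = 5.400000, DF = 0.866310, PV = 4.678076
  t = 4.0000: CF_t = 5.400000, DF = 0.825844, PV = 4.459558
  t = 5.0000: CF_t = 5.400000, DF = 0.787268, PV = 4.251247
  t = 6.0000: CF_t = 5.400000, DF = 0.750494, PV = 4.052666
  t = 7.0000: CF_t = 105.400000, DF = 0.715437, PV = 75.407092
Price P = sum_t PV_t = 102.903701
Macaulay numerator sum_t t * PV_t:
  t * PV_t at t = 1.0000: 5.147760
  t * PV_t at t = 2.0000: 9.814604
  t * PV_t at t = 3.0000: 14.034229
  t * PV_t at t = 4.0000: 17.838232
  t * PV_t at t = 5.0000: 21.256234
  t * PV_t at t = 6.0000: 24.315997
  t * PV_t at t = 7.0000: 527.849645
Macaulay duration D = (sum_t t * PV_t) / P = 620.256700 / 102.903701 = 6.027545


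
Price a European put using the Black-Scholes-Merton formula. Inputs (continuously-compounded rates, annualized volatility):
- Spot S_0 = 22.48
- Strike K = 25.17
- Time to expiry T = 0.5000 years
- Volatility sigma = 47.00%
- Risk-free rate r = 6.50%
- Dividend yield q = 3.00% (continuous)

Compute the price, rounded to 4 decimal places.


Answer: Price = 4.3037

Derivation:
d1 = (ln(S/K) + (r - q + 0.5*sigma^2) * T) / (sigma * sqrt(T)) = -0.12126666
d2 = d1 - sigma * sqrt(T) = -0.45360685
exp(-rT) = 0.96802245; exp(-qT) = 0.98511194
P = K * exp(-rT) * N(-d2) - S_0 * exp(-qT) * N(-d1)
N(-d1) = 0.54826009; N(-d2) = 0.67494409
P = 25.1700 * 0.96802245 * 0.67494409 - 22.4800 * 0.98511194 * 0.54826009 = 4.3037


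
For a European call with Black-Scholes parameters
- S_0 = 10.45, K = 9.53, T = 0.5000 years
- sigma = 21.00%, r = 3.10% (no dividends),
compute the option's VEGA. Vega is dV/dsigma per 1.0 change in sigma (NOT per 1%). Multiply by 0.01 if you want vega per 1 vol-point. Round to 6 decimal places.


Answer: Vega = 2.141896

Derivation:
d1 = 0.7992479179; d2 = 0.6507554938
phi(d1) = 0.2898658207; exp(-qT) = 1.0000000000; exp(-rT) = 0.9846195068
Vega = S * exp(-qT) * phi(d1) * sqrt(T) = 10.4500 * 1.0000000000 * 0.2898658207 * 0.7071067812 = 2.141896


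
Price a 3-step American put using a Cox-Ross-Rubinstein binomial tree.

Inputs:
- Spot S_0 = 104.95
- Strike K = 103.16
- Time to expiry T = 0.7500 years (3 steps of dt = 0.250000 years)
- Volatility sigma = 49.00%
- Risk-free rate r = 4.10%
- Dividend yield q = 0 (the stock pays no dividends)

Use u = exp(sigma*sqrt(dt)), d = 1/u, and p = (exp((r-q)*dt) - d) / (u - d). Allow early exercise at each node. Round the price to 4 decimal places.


Answer: Price = V(0,0) = 16.5764

Derivation:
dt = T/N = 0.250000
u = exp(sigma*sqrt(dt)) = 1.277621; d = 1/u = 0.782705
p = (exp((r-q)*dt) - d) / (u - d) = 0.459872
Discount per step: exp(-r*dt) = 0.989802
Stock lattice S(k, i) with i counting down-moves:
  k=0: S(0,0) = 104.9500
  k=1: S(1,0) = 134.0864; S(1,1) = 82.1448
  k=2: S(2,0) = 171.3116; S(2,1) = 104.9500; S(2,2) = 64.2951
  k=3: S(3,0) = 218.8713; S(3,1) = 134.0864; S(3,2) = 82.1448; S(3,3) = 50.3241
Terminal payoffs V(N, i) = max(K - S_T, 0):
  V(3,0) = 0.000000; V(3,1) = 0.000000; V(3,2) = 21.015159; V(3,3) = 52.835902
Backward induction: V(k, i) = exp(-r*dt) * [p * V(k+1, i) + (1-p) * V(k+1, i+1)]; then take max(V_cont, immediate exercise) for American.
  V(2,0) = exp(-r*dt) * [p*0.000000 + (1-p)*0.000000] = 0.000000; exercise = 0.000000; V(2,0) = max -> 0.000000
  V(2,1) = exp(-r*dt) * [p*0.000000 + (1-p)*21.015159] = 11.235132; exercise = 0.000000; V(2,1) = max -> 11.235132
  V(2,2) = exp(-r*dt) * [p*21.015159 + (1-p)*52.835902] = 37.812871; exercise = 38.864860; V(2,2) = max -> 38.864860
  V(1,0) = exp(-r*dt) * [p*0.000000 + (1-p)*11.235132] = 6.006530; exercise = 0.000000; V(1,0) = max -> 6.006530
  V(1,1) = exp(-r*dt) * [p*11.235132 + (1-p)*38.864860] = 25.891975; exercise = 21.015159; V(1,1) = max -> 25.891975
  V(0,0) = exp(-r*dt) * [p*6.006530 + (1-p)*25.891975] = 16.576441; exercise = 0.000000; V(0,0) = max -> 16.576441


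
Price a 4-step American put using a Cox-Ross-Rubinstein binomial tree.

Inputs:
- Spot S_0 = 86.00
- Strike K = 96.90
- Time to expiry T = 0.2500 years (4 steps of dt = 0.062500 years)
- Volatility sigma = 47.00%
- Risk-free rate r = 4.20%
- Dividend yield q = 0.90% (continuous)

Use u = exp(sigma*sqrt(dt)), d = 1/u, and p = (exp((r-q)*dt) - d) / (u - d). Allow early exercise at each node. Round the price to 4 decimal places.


Answer: Price = V(0,0) = 15.0774

Derivation:
dt = T/N = 0.062500
u = exp(sigma*sqrt(dt)) = 1.124682; d = 1/u = 0.889141
p = (exp((r-q)*dt) - d) / (u - d) = 0.479424
Discount per step: exp(-r*dt) = 0.997378
Stock lattice S(k, i) with i counting down-moves:
  k=0: S(0,0) = 86.0000
  k=1: S(1,0) = 96.7226; S(1,1) = 76.4661
  k=2: S(2,0) = 108.7822; S(2,1) = 86.0000; S(2,2) = 67.9891
  k=3: S(3,0) = 122.3453; S(3,1) = 96.7226; S(3,2) = 76.4661; S(3,3) = 60.4519
  k=4: S(4,0) = 137.5995; S(4,1) = 108.7822; S(4,2) = 86.0000; S(4,3) = 67.9891; S(4,4) = 53.7502
Terminal payoffs V(N, i) = max(K - S_T, 0):
  V(4,0) = 0.000000; V(4,1) = 0.000000; V(4,2) = 10.900000; V(4,3) = 28.910907; V(4,4) = 43.149805
Backward induction: V(k, i) = exp(-r*dt) * [p * V(k+1, i) + (1-p) * V(k+1, i+1)]; then take max(V_cont, immediate exercise) for American.
  V(3,0) = exp(-r*dt) * [p*0.000000 + (1-p)*0.000000] = 0.000000; exercise = 0.000000; V(3,0) = max -> 0.000000
  V(3,1) = exp(-r*dt) * [p*0.000000 + (1-p)*10.900000] = 5.659401; exercise = 0.177380; V(3,1) = max -> 5.659401
  V(3,2) = exp(-r*dt) * [p*10.900000 + (1-p)*28.910907] = 20.222887; exercise = 20.433916; V(3,2) = max -> 20.433916
  V(3,3) = exp(-r*dt) * [p*28.910907 + (1-p)*43.149805] = 36.228109; exercise = 36.448143; V(3,3) = max -> 36.448143
  V(2,0) = exp(-r*dt) * [p*0.000000 + (1-p)*5.659401] = 2.938423; exercise = 0.000000; V(2,0) = max -> 2.938423
  V(2,1) = exp(-r*dt) * [p*5.659401 + (1-p)*20.433916] = 13.315656; exercise = 10.900000; V(2,1) = max -> 13.315656
  V(2,2) = exp(-r*dt) * [p*20.433916 + (1-p)*36.448143] = 28.695111; exercise = 28.910907; V(2,2) = max -> 28.910907
  V(1,0) = exp(-r*dt) * [p*2.938423 + (1-p)*13.315656] = 8.318694; exercise = 0.177380; V(1,0) = max -> 8.318694
  V(1,1) = exp(-r*dt) * [p*13.315656 + (1-p)*28.910907] = 21.377975; exercise = 20.433916; V(1,1) = max -> 21.377975
  V(0,0) = exp(-r*dt) * [p*8.318694 + (1-p)*21.377975] = 15.077409; exercise = 10.900000; V(0,0) = max -> 15.077409


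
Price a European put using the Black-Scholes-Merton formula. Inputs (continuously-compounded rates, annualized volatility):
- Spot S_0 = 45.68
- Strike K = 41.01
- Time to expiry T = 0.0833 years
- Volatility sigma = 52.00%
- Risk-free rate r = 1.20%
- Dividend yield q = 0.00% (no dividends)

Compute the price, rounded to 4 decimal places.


Answer: Price = 0.8872

Derivation:
d1 = (ln(S/K) + (r - q + 0.5*sigma^2) * T) / (sigma * sqrt(T)) = 0.80027685
d2 = d1 - sigma * sqrt(T) = 0.65019581
exp(-rT) = 0.99900090; exp(-qT) = 1.00000000
P = K * exp(-rT) * N(-d2) - S_0 * exp(-qT) * N(-d1)
N(-d1) = 0.21177521; N(-d2) = 0.25778287
P = 41.0100 * 0.99900090 * 0.25778287 - 45.6800 * 1.00000000 * 0.21177521 = 0.8872


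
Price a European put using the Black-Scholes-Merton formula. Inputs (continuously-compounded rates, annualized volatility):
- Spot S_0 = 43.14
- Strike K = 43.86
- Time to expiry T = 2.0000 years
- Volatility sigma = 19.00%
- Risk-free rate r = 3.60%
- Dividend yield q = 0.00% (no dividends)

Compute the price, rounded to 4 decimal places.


Answer: Price = 3.4173

Derivation:
d1 = (ln(S/K) + (r - q + 0.5*sigma^2) * T) / (sigma * sqrt(T)) = 0.34070600
d2 = d1 - sigma * sqrt(T) = 0.07200542
exp(-rT) = 0.93053090; exp(-qT) = 1.00000000
P = K * exp(-rT) * N(-d2) - S_0 * exp(-qT) * N(-d1)
N(-d1) = 0.36666246; N(-d2) = 0.47129880
P = 43.8600 * 0.93053090 * 0.47129880 - 43.1400 * 1.00000000 * 0.36666246 = 3.4173


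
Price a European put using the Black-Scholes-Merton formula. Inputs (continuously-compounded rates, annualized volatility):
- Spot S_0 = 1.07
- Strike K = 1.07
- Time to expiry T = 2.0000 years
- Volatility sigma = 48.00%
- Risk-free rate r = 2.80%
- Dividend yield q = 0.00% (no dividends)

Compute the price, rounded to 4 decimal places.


d1 = (ln(S/K) + (r - q + 0.5*sigma^2) * T) / (sigma * sqrt(T)) = 0.42190705
d2 = d1 - sigma * sqrt(T) = -0.25691546
exp(-rT) = 0.94553914; exp(-qT) = 1.00000000
P = K * exp(-rT) * N(-d2) - S_0 * exp(-qT) * N(-d1)
N(-d1) = 0.33654643; N(-d2) = 0.60137798
P = 1.0700 * 0.94553914 * 0.60137798 - 1.0700 * 1.00000000 * 0.33654643 = 0.2483

Answer: Price = 0.2483


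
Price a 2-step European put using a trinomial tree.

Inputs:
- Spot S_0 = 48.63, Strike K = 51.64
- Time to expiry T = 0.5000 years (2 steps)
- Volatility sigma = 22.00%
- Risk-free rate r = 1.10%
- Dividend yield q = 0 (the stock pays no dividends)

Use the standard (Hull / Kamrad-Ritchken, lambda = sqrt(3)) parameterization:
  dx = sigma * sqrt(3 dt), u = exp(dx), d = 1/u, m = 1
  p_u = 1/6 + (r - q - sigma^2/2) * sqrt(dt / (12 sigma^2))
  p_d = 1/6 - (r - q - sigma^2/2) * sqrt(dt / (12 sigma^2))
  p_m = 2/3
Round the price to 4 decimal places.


Answer: Price = V(0,0) = 4.7204

Derivation:
dt = T/N = 0.250000; dx = sigma*sqrt(3*dt) = 0.190526
u = exp(dx) = 1.209885; d = 1/u = 0.826525
p_u = 0.158006, p_m = 0.666667, p_d = 0.175327
Discount per step: exp(-r*dt) = 0.997254
Stock lattice S(k, j) with j the centered position index:
  k=0: S(0,+0) = 48.6300
  k=1: S(1,-1) = 40.1939; S(1,+0) = 48.6300; S(1,+1) = 58.8367
  k=2: S(2,-2) = 33.2212; S(2,-1) = 40.1939; S(2,+0) = 48.6300; S(2,+1) = 58.8367; S(2,+2) = 71.1857
Terminal payoffs V(N, j) = max(K - S_T, 0):
  V(2,-2) = 18.418759; V(2,-1) = 11.446108; V(2,+0) = 3.010000; V(2,+1) = 0.000000; V(2,+2) = 0.000000
Backward induction: V(k, j) = exp(-r*dt) * [p_u * V(k+1, j+1) + p_m * V(k+1, j) + p_d * V(k+1, j-1)]
  V(1,-1) = exp(-r*dt) * [p_u*3.010000 + p_m*11.446108 + p_d*18.418759] = 11.304512
  V(1,+0) = exp(-r*dt) * [p_u*0.000000 + p_m*3.010000 + p_d*11.446108] = 4.002456
  V(1,+1) = exp(-r*dt) * [p_u*0.000000 + p_m*0.000000 + p_d*3.010000] = 0.526285
  V(0,+0) = exp(-r*dt) * [p_u*0.526285 + p_m*4.002456 + p_d*11.304512] = 4.720446


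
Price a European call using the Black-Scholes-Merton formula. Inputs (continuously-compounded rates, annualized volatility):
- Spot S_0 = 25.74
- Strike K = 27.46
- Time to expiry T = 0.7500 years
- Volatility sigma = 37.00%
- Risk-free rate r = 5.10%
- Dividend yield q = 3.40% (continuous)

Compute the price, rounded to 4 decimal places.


Answer: Price = 2.6528

Derivation:
d1 = (ln(S/K) + (r - q + 0.5*sigma^2) * T) / (sigma * sqrt(T)) = -0.00186218
d2 = d1 - sigma * sqrt(T) = -0.32229158
exp(-rT) = 0.96247229; exp(-qT) = 0.97482238
C = S_0 * exp(-qT) * N(d1) - K * exp(-rT) * N(d2)
N(d1) = 0.49925710; N(d2) = 0.37361590
C = 25.7400 * 0.97482238 * 0.49925710 - 27.4600 * 0.96247229 * 0.37361590 = 2.6528


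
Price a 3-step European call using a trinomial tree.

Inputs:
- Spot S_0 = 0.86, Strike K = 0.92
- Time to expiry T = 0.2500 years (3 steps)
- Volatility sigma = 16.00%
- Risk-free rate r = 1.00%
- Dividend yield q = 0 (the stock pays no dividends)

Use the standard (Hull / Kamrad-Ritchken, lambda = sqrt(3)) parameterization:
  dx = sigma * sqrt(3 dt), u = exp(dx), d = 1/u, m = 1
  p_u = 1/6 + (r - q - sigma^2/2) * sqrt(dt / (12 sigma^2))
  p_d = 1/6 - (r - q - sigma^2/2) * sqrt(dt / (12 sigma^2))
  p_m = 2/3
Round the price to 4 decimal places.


dt = T/N = 0.083333; dx = sigma*sqrt(3*dt) = 0.080000
u = exp(dx) = 1.083287; d = 1/u = 0.923116
p_u = 0.165208, p_m = 0.666667, p_d = 0.168125
Discount per step: exp(-r*dt) = 0.999167
Stock lattice S(k, j) with j the centered position index:
  k=0: S(0,+0) = 0.8600
  k=1: S(1,-1) = 0.7939; S(1,+0) = 0.8600; S(1,+1) = 0.9316
  k=2: S(2,-2) = 0.7328; S(2,-1) = 0.7939; S(2,+0) = 0.8600; S(2,+1) = 0.9316; S(2,+2) = 1.0092
  k=3: S(3,-3) = 0.6765; S(3,-2) = 0.7328; S(3,-1) = 0.7939; S(3,+0) = 0.8600; S(3,+1) = 0.9316; S(3,+2) = 1.0092; S(3,+3) = 1.0933
Terminal payoffs V(N, j) = max(S_T - K, 0):
  V(3,-3) = 0.000000; V(3,-2) = 0.000000; V(3,-1) = 0.000000; V(3,+0) = 0.000000; V(3,+1) = 0.011627; V(3,+2) = 0.089219; V(3,+3) = 0.173274
Backward induction: V(k, j) = exp(-r*dt) * [p_u * V(k+1, j+1) + p_m * V(k+1, j) + p_d * V(k+1, j-1)]
  V(2,-2) = exp(-r*dt) * [p_u*0.000000 + p_m*0.000000 + p_d*0.000000] = 0.000000
  V(2,-1) = exp(-r*dt) * [p_u*0.000000 + p_m*0.000000 + p_d*0.000000] = 0.000000
  V(2,+0) = exp(-r*dt) * [p_u*0.011627 + p_m*0.000000 + p_d*0.000000] = 0.001919
  V(2,+1) = exp(-r*dt) * [p_u*0.089219 + p_m*0.011627 + p_d*0.000000] = 0.022472
  V(2,+2) = exp(-r*dt) * [p_u*0.173274 + p_m*0.089219 + p_d*0.011627] = 0.089986
  V(1,-1) = exp(-r*dt) * [p_u*0.001919 + p_m*0.000000 + p_d*0.000000] = 0.000317
  V(1,+0) = exp(-r*dt) * [p_u*0.022472 + p_m*0.001919 + p_d*0.000000] = 0.004988
  V(1,+1) = exp(-r*dt) * [p_u*0.089986 + p_m*0.022472 + p_d*0.001919] = 0.030145
  V(0,+0) = exp(-r*dt) * [p_u*0.030145 + p_m*0.004988 + p_d*0.000317] = 0.008352

Answer: Price = V(0,0) = 0.0084


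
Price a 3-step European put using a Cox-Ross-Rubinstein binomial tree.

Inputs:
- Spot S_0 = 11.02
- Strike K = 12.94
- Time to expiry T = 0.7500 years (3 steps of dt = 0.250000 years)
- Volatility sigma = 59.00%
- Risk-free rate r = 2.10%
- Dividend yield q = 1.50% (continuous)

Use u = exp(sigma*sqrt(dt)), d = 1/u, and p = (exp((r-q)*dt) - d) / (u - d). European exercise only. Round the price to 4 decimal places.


dt = T/N = 0.250000
u = exp(sigma*sqrt(dt)) = 1.343126; d = 1/u = 0.744532
p = (exp((r-q)*dt) - d) / (u - d) = 0.429288
Discount per step: exp(-r*dt) = 0.994764
Stock lattice S(k, i) with i counting down-moves:
  k=0: S(0,0) = 11.0200
  k=1: S(1,0) = 14.8013; S(1,1) = 8.2047
  k=2: S(2,0) = 19.8800; S(2,1) = 11.0200; S(2,2) = 6.1087
  k=3: S(3,0) = 26.7013; S(3,1) = 14.8013; S(3,2) = 8.2047; S(3,3) = 4.5481
Terminal payoffs V(N, i) = max(K - S_T, 0):
  V(3,0) = 0.000000; V(3,1) = 0.000000; V(3,2) = 4.735262; V(3,3) = 8.391890
Backward induction: V(k, i) = exp(-r*dt) * [p * V(k+1, i) + (1-p) * V(k+1, i+1)].
  V(2,0) = exp(-r*dt) * [p*0.000000 + (1-p)*0.000000] = 0.000000
  V(2,1) = exp(-r*dt) * [p*0.000000 + (1-p)*4.735262] = 2.688320
  V(2,2) = exp(-r*dt) * [p*4.735262 + (1-p)*8.391890] = 6.786421
  V(1,0) = exp(-r*dt) * [p*0.000000 + (1-p)*2.688320] = 1.526223
  V(1,1) = exp(-r*dt) * [p*2.688320 + (1-p)*6.786421] = 5.000832
  V(0,0) = exp(-r*dt) * [p*1.526223 + (1-p)*5.000832] = 3.490849

Answer: Price = V(0,0) = 3.4908


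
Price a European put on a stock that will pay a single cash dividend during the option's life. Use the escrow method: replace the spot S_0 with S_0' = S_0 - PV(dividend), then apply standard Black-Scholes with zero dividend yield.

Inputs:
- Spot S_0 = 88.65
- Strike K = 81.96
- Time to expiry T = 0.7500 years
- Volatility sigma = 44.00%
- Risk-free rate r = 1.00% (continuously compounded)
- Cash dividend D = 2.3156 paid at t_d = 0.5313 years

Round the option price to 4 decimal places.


PV(D) = D * exp(-r * t_d) = 2.3156 * 0.99470109 = 2.30332984
S_0' = S_0 - PV(D) = 88.6500 - 2.30332984 = 86.34667016
d1 = (ln(S_0'/K) + (r + sigma^2/2)*T) / (sigma*sqrt(T)) = 0.34703716
d2 = d1 - sigma*sqrt(T) = -0.03401402
exp(-rT) = 0.99252805
N(-d1) = 0.36428170; N(-d2) = 0.51356701
P = K * exp(-rT) * N(-d2) - S_0' * N(-d1) = 81.9600 * 0.99252805 * 0.51356701 - 86.34667016 * 0.36428170 = 10.3229

Answer: Price = 10.3229


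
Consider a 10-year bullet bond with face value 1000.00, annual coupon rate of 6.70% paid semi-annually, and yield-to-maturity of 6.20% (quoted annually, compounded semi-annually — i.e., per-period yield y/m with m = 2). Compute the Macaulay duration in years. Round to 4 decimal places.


Answer: Macaulay duration = 7.4975 years

Derivation:
Coupon per period c = face * coupon_rate / m = 33.500000
Periods per year m = 2; per-period yield y/m = 0.031000
Number of cashflows N = 20
Cashflows (t years, CF_t, discount factor 1/(1+y/m)^(m*t), PV):
  t = 0.5000: CF_t = 33.500000, DF = 0.969932, PV = 32.492726
  t = 1.0000: CF_t = 33.500000, DF = 0.940768, PV = 31.515738
  t = 1.5000: CF_t = 33.500000, DF = 0.912481, PV = 30.568126
  t = 2.0000: CF_t = 33.500000, DF = 0.885045, PV = 29.649007
  t = 2.5000: CF_t = 33.500000, DF = 0.858434, PV = 28.757523
  t = 3.0000: CF_t = 33.500000, DF = 0.832622, PV = 27.892845
  t = 3.5000: CF_t = 33.500000, DF = 0.807587, PV = 27.054166
  t = 4.0000: CF_t = 33.500000, DF = 0.783305, PV = 26.240704
  t = 4.5000: CF_t = 33.500000, DF = 0.759752, PV = 25.451701
  t = 5.0000: CF_t = 33.500000, DF = 0.736908, PV = 24.686422
  t = 5.5000: CF_t = 33.500000, DF = 0.714751, PV = 23.944154
  t = 6.0000: CF_t = 33.500000, DF = 0.693260, PV = 23.224203
  t = 6.5000: CF_t = 33.500000, DF = 0.672415, PV = 22.525900
  t = 7.0000: CF_t = 33.500000, DF = 0.652197, PV = 21.848594
  t = 7.5000: CF_t = 33.500000, DF = 0.632587, PV = 21.191653
  t = 8.0000: CF_t = 33.500000, DF = 0.613566, PV = 20.554464
  t = 8.5000: CF_t = 33.500000, DF = 0.595117, PV = 19.936435
  t = 9.0000: CF_t = 33.500000, DF = 0.577224, PV = 19.336988
  t = 9.5000: CF_t = 33.500000, DF = 0.559868, PV = 18.755566
  t = 10.0000: CF_t = 1033.500000, DF = 0.543034, PV = 561.225215
Price P = sum_t PV_t = 1036.852130
Macaulay numerator sum_t t * PV_t:
  t * PV_t at t = 0.5000: 16.246363
  t * PV_t at t = 1.0000: 31.515738
  t * PV_t at t = 1.5000: 45.852189
  t * PV_t at t = 2.0000: 59.298013
  t * PV_t at t = 2.5000: 71.893808
  t * PV_t at t = 3.0000: 83.678535
  t * PV_t at t = 3.5000: 94.689581
  t * PV_t at t = 4.0000: 104.962817
  t * PV_t at t = 4.5000: 114.532656
  t * PV_t at t = 5.0000: 123.432112
  t * PV_t at t = 5.5000: 131.692845
  t * PV_t at t = 6.0000: 139.345220
  t * PV_t at t = 6.5000: 146.418352
  t * PV_t at t = 7.0000: 152.940157
  t * PV_t at t = 7.5000: 158.937395
  t * PV_t at t = 8.0000: 164.435714
  t * PV_t at t = 8.5000: 169.459696
  t * PV_t at t = 9.0000: 174.032894
  t * PV_t at t = 9.5000: 178.177874
  t * PV_t at t = 10.0000: 5612.252154
Macaulay duration D = (sum_t t * PV_t) / P = 7773.794112 / 1036.852130 = 7.497495


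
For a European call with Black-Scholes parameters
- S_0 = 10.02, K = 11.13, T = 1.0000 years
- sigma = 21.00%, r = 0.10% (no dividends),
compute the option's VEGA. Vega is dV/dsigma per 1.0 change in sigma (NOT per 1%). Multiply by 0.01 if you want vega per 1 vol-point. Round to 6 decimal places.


d1 = -0.3905289030; d2 = -0.6005289030
phi(d1) = 0.3696513757; exp(-qT) = 1.0000000000; exp(-rT) = 0.9990004998
Vega = S * exp(-qT) * phi(d1) * sqrt(T) = 10.0200 * 1.0000000000 * 0.3696513757 * 1.0000000000 = 3.703907

Answer: Vega = 3.703907


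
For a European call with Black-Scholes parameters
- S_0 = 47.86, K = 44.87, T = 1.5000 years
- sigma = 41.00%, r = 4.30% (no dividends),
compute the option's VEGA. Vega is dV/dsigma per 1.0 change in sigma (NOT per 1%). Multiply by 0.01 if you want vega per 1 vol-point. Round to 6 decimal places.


Answer: Vega = 20.553811

Derivation:
d1 = 0.5079916372; d2 = 0.0058462400
phi(d1) = 0.3506501469; exp(-qT) = 1.0000000000; exp(-rT) = 0.9375361143
Vega = S * exp(-qT) * phi(d1) * sqrt(T) = 47.8600 * 1.0000000000 * 0.3506501469 * 1.2247448714 = 20.553811


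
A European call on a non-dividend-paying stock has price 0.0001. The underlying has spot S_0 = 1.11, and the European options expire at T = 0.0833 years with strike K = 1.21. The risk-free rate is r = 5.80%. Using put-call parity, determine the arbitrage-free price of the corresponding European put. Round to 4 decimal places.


Put-call parity: C - P = S_0 * exp(-qT) - K * exp(-rT).
S_0 * exp(-qT) = 1.1100 * 1.00000000 = 1.11000000
K * exp(-rT) = 1.2100 * 0.99518025 = 1.20416811
P = C - S*exp(-qT) + K*exp(-rT)
P = 0.0001 - 1.11000000 + 1.20416811 = 0.0943

Answer: Put price = 0.0943


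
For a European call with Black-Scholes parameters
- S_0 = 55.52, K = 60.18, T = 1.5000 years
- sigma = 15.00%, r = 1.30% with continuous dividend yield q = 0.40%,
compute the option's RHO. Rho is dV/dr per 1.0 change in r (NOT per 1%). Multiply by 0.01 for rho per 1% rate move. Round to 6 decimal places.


Answer: Rho = 28.665435

Derivation:
d1 = -0.2733726083; d2 = -0.4570843390
phi(d1) = 0.3843103596; exp(-qT) = 0.9940179641; exp(-rT) = 0.9806888952
N(d2) = 0.3238052132
Rho = K*T*exp(-rT)*N(d2) = 60.1800 * 1.5000 * 0.9806888952 * 0.3238052132 = 28.665435


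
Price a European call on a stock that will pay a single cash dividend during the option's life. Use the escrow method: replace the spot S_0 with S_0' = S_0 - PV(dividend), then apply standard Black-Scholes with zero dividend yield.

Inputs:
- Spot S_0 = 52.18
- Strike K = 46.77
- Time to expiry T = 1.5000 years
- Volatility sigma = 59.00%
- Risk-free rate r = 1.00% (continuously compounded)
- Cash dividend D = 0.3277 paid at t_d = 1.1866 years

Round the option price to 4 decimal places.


PV(D) = D * exp(-r * t_d) = 0.3277 * 0.98820412 = 0.32383449
S_0' = S_0 - PV(D) = 52.1800 - 0.32383449 = 51.85616551
d1 = (ln(S_0'/K) + (r + sigma^2/2)*T) / (sigma*sqrt(T)) = 0.52491993
d2 = d1 - sigma*sqrt(T) = -0.19767954
exp(-rT) = 0.98511194
N(d1) = 0.70018057; N(d2) = 0.42164790
C = S_0' * N(d1) - K * exp(-rT) * N(d2) = 51.85616551 * 0.70018057 - 46.7700 * 0.98511194 * 0.42164790 = 16.8818

Answer: Price = 16.8818


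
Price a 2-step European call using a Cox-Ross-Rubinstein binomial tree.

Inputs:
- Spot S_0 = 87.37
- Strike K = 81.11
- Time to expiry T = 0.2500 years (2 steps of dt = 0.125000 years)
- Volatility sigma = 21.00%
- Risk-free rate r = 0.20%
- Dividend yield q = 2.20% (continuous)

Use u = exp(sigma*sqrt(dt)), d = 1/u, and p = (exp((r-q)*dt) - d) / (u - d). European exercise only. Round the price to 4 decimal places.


Answer: Price = V(0,0) = 7.4818

Derivation:
dt = T/N = 0.125000
u = exp(sigma*sqrt(dt)) = 1.077072; d = 1/u = 0.928443
p = (exp((r-q)*dt) - d) / (u - d) = 0.464648
Discount per step: exp(-r*dt) = 0.999750
Stock lattice S(k, i) with i counting down-moves:
  k=0: S(0,0) = 87.3700
  k=1: S(1,0) = 94.1038; S(1,1) = 81.1181
  k=2: S(2,0) = 101.3565; S(2,1) = 87.3700; S(2,2) = 75.3135
Terminal payoffs V(N, i) = max(S_T - K, 0):
  V(2,0) = 20.246540; V(2,1) = 6.260000; V(2,2) = 0.000000
Backward induction: V(k, i) = exp(-r*dt) * [p * V(k+1, i) + (1-p) * V(k+1, i+1)].
  V(1,0) = exp(-r*dt) * [p*20.246540 + (1-p)*6.260000] = 12.755622
  V(1,1) = exp(-r*dt) * [p*6.260000 + (1-p)*0.000000] = 2.907967
  V(0,0) = exp(-r*dt) * [p*12.755622 + (1-p)*2.907967] = 7.481785


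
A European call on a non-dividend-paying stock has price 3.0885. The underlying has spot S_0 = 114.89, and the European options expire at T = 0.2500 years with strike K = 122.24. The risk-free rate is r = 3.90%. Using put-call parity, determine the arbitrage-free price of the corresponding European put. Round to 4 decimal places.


Answer: Put price = 9.2525

Derivation:
Put-call parity: C - P = S_0 * exp(-qT) - K * exp(-rT).
S_0 * exp(-qT) = 114.8900 * 1.00000000 = 114.89000000
K * exp(-rT) = 122.2400 * 0.99029738 = 121.05395138
P = C - S*exp(-qT) + K*exp(-rT)
P = 3.0885 - 114.89000000 + 121.05395138 = 9.2525


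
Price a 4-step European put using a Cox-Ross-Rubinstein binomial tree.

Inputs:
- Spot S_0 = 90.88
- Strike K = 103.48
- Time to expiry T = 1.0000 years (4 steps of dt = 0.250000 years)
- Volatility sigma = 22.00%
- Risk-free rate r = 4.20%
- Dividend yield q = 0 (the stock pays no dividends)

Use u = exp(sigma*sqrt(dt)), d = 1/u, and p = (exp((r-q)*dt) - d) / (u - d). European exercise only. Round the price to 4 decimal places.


Answer: Price = V(0,0) = 13.5216

Derivation:
dt = T/N = 0.250000
u = exp(sigma*sqrt(dt)) = 1.116278; d = 1/u = 0.895834
p = (exp((r-q)*dt) - d) / (u - d) = 0.520410
Discount per step: exp(-r*dt) = 0.989555
Stock lattice S(k, i) with i counting down-moves:
  k=0: S(0,0) = 90.8800
  k=1: S(1,0) = 101.4474; S(1,1) = 81.4134
  k=2: S(2,0) = 113.2435; S(2,1) = 90.8800; S(2,2) = 72.9329
  k=3: S(3,0) = 126.4112; S(3,1) = 101.4474; S(3,2) = 81.4134; S(3,3) = 65.3358
  k=4: S(4,0) = 141.1100; S(4,1) = 113.2435; S(4,2) = 90.8800; S(4,3) = 72.9329; S(4,4) = 58.5300
Terminal payoffs V(N, i) = max(K - S_T, 0):
  V(4,0) = 0.000000; V(4,1) = 0.000000; V(4,2) = 12.600000; V(4,3) = 30.547092; V(4,4) = 44.949970
Backward induction: V(k, i) = exp(-r*dt) * [p * V(k+1, i) + (1-p) * V(k+1, i+1)].
  V(3,0) = exp(-r*dt) * [p*0.000000 + (1-p)*0.000000] = 0.000000
  V(3,1) = exp(-r*dt) * [p*0.000000 + (1-p)*12.600000] = 5.979719
  V(3,2) = exp(-r*dt) * [p*12.600000 + (1-p)*30.547092] = 20.985738
  V(3,3) = exp(-r*dt) * [p*30.547092 + (1-p)*44.949970] = 37.063356
  V(2,0) = exp(-r*dt) * [p*0.000000 + (1-p)*5.979719] = 2.837860
  V(2,1) = exp(-r*dt) * [p*5.979719 + (1-p)*20.985738] = 13.038830
  V(2,2) = exp(-r*dt) * [p*20.985738 + (1-p)*37.063356] = 28.396670
  V(1,0) = exp(-r*dt) * [p*2.837860 + (1-p)*13.038830] = 7.649403
  V(1,1) = exp(-r*dt) * [p*13.038830 + (1-p)*28.396670] = 20.191175
  V(0,0) = exp(-r*dt) * [p*7.649403 + (1-p)*20.191175] = 13.521590


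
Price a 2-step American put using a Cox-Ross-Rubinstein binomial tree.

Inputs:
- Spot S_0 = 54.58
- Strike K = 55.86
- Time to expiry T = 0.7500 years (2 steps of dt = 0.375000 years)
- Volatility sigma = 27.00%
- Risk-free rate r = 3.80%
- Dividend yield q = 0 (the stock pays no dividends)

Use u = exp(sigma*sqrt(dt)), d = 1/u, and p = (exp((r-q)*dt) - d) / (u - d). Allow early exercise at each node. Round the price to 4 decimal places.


Answer: Price = V(0,0) = 5.0234

Derivation:
dt = T/N = 0.375000
u = exp(sigma*sqrt(dt)) = 1.179795; d = 1/u = 0.847605
p = (exp((r-q)*dt) - d) / (u - d) = 0.501963
Discount per step: exp(-r*dt) = 0.985851
Stock lattice S(k, i) with i counting down-moves:
  k=0: S(0,0) = 54.5800
  k=1: S(1,0) = 64.3932; S(1,1) = 46.2623
  k=2: S(2,0) = 75.9708; S(2,1) = 54.5800; S(2,2) = 39.2121
Terminal payoffs V(N, i) = max(K - S_T, 0):
  V(2,0) = 0.000000; V(2,1) = 1.280000; V(2,2) = 16.647860
Backward induction: V(k, i) = exp(-r*dt) * [p * V(k+1, i) + (1-p) * V(k+1, i+1)]; then take max(V_cont, immediate exercise) for American.
  V(1,0) = exp(-r*dt) * [p*0.000000 + (1-p)*1.280000] = 0.628468; exercise = 0.000000; V(1,0) = max -> 0.628468
  V(1,1) = exp(-r*dt) * [p*1.280000 + (1-p)*16.647860] = 8.807359; exercise = 9.597719; V(1,1) = max -> 9.597719
  V(0,0) = exp(-r*dt) * [p*0.628468 + (1-p)*9.597719] = 5.023391; exercise = 1.280000; V(0,0) = max -> 5.023391


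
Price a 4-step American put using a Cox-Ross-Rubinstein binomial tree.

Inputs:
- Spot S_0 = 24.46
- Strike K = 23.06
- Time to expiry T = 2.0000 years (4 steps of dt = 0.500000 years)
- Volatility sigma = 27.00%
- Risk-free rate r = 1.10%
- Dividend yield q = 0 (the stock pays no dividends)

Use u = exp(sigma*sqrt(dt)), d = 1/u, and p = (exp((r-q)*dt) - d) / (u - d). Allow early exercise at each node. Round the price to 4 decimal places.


dt = T/N = 0.500000
u = exp(sigma*sqrt(dt)) = 1.210361; d = 1/u = 0.826200
p = (exp((r-q)*dt) - d) / (u - d) = 0.466771
Discount per step: exp(-r*dt) = 0.994515
Stock lattice S(k, i) with i counting down-moves:
  k=0: S(0,0) = 24.4600
  k=1: S(1,0) = 29.6054; S(1,1) = 20.2088
  k=2: S(2,0) = 35.8333; S(2,1) = 24.4600; S(2,2) = 16.6965
  k=3: S(3,0) = 43.3712; S(3,1) = 29.6054; S(3,2) = 20.2088; S(3,3) = 13.7947
  k=4: S(4,0) = 52.4948; S(4,1) = 35.8333; S(4,2) = 24.4600; S(4,3) = 16.6965; S(4,4) = 11.3972
Terminal payoffs V(N, i) = max(K - S_T, 0):
  V(4,0) = 0.000000; V(4,1) = 0.000000; V(4,2) = 0.000000; V(4,3) = 6.363461; V(4,4) = 11.662845
Backward induction: V(k, i) = exp(-r*dt) * [p * V(k+1, i) + (1-p) * V(k+1, i+1)]; then take max(V_cont, immediate exercise) for American.
  V(3,0) = exp(-r*dt) * [p*0.000000 + (1-p)*0.000000] = 0.000000; exercise = 0.000000; V(3,0) = max -> 0.000000
  V(3,1) = exp(-r*dt) * [p*0.000000 + (1-p)*0.000000] = 0.000000; exercise = 0.000000; V(3,1) = max -> 0.000000
  V(3,2) = exp(-r*dt) * [p*0.000000 + (1-p)*6.363461] = 3.374570; exercise = 2.851157; V(3,2) = max -> 3.374570
  V(3,3) = exp(-r*dt) * [p*6.363461 + (1-p)*11.662845] = 9.138843; exercise = 9.265325; V(3,3) = max -> 9.265325
  V(2,0) = exp(-r*dt) * [p*0.000000 + (1-p)*0.000000] = 0.000000; exercise = 0.000000; V(2,0) = max -> 0.000000
  V(2,1) = exp(-r*dt) * [p*0.000000 + (1-p)*3.374570] = 1.789549; exercise = 0.000000; V(2,1) = max -> 1.789549
  V(2,2) = exp(-r*dt) * [p*3.374570 + (1-p)*9.265325] = 6.479953; exercise = 6.363461; V(2,2) = max -> 6.479953
  V(1,0) = exp(-r*dt) * [p*0.000000 + (1-p)*1.789549] = 0.949005; exercise = 0.000000; V(1,0) = max -> 0.949005
  V(1,1) = exp(-r*dt) * [p*1.789549 + (1-p)*6.479953] = 4.267074; exercise = 2.851157; V(1,1) = max -> 4.267074
  V(0,0) = exp(-r*dt) * [p*0.949005 + (1-p)*4.267074] = 2.703386; exercise = 0.000000; V(0,0) = max -> 2.703386

Answer: Price = V(0,0) = 2.7034


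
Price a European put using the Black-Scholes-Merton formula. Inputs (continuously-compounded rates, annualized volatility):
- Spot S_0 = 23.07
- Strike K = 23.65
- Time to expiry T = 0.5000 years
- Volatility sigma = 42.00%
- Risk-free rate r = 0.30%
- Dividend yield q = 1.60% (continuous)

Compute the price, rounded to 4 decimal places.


d1 = (ln(S/K) + (r - q + 0.5*sigma^2) * T) / (sigma * sqrt(T)) = 0.04299868
d2 = d1 - sigma * sqrt(T) = -0.25398617
exp(-rT) = 0.99850112; exp(-qT) = 0.99203191
P = K * exp(-rT) * N(-d2) - S_0 * exp(-qT) * N(-d1)
N(-d1) = 0.48285129; N(-d2) = 0.60024688
P = 23.6500 * 0.99850112 * 0.60024688 - 23.0700 * 0.99203191 * 0.48285129 = 3.1239

Answer: Price = 3.1239


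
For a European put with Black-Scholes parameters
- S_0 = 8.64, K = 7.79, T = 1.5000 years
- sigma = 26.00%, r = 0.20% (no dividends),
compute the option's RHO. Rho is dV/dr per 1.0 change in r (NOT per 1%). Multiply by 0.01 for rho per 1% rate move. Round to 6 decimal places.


Answer: Rho = -5.013835

Derivation:
d1 = 0.4938602273; d2 = 0.1754265607
phi(d1) = 0.3531411318; exp(-qT) = 1.0000000000; exp(-rT) = 0.9970044955
N(-d2) = 0.4303722359
Rho = -K*T*exp(-rT)*N(-d2) = -7.7900 * 1.5000 * 0.9970044955 * 0.4303722359 = -5.013835


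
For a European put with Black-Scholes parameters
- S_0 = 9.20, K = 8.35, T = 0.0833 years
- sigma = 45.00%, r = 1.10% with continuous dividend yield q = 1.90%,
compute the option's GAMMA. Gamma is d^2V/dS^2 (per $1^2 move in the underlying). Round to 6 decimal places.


d1 = 0.8062166764; d2 = 0.6763388492
phi(d1) = 0.2882488245; exp(-qT) = 0.9984185518; exp(-rT) = 0.9990841197
Gamma = exp(-qT) * phi(d1) / (S * sigma * sqrt(T)) = 0.9984185518 * 0.2882488245 / (9.2000 * 0.4500 * 0.2886173938) = 0.240856

Answer: Gamma = 0.240856


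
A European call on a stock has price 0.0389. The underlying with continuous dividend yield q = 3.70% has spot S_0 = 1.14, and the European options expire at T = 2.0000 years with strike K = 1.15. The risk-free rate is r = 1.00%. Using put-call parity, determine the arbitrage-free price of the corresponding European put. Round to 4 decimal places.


Put-call parity: C - P = S_0 * exp(-qT) - K * exp(-rT).
S_0 * exp(-qT) = 1.1400 * 0.92867169 = 1.05868573
K * exp(-rT) = 1.1500 * 0.98019867 = 1.12722847
P = C - S*exp(-qT) + K*exp(-rT)
P = 0.0389 - 1.05868573 + 1.12722847 = 0.1074

Answer: Put price = 0.1074


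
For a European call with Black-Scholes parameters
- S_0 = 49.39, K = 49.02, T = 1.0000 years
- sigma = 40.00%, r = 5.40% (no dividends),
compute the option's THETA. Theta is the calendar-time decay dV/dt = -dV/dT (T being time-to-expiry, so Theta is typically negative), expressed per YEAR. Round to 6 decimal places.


Answer: Theta = -4.909428

Derivation:
d1 = 0.3537989911; d2 = -0.0462010089
phi(d1) = 0.3747390371; exp(-qT) = 1.0000000000; exp(-rT) = 0.9474321065
Theta = -S*exp(-qT)*phi(d1)*sigma/(2*sqrt(T)) - r*K*exp(-rT)*N(d2) + q*S*exp(-qT)*N(d1)
N(d1) = 0.6382552352; N(d2) = 0.4815750192; sqrt(T) = 1.0000000000
Term 1 = -49.3900 * 1.0000000000 * 0.3747390371 * 0.4000 / (2 * 1.0000000000) = -3.7016722085
Term 2 = -0.0540 * 49.0200 * 0.9474321065 * 0.4815750192 = -1.2077557543
Term 3 = 0 (no dividend yield, q = 0)
Theta = -3.7016722085 + (-1.2077557543) + (0.0000000000) = -4.909428


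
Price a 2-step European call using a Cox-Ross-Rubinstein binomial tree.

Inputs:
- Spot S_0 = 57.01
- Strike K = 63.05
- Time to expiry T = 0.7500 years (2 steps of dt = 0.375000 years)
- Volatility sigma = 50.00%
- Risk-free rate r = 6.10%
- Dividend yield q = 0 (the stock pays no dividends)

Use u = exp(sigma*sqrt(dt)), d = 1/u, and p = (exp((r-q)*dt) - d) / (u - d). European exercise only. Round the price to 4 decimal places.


Answer: Price = V(0,0) = 8.5607

Derivation:
dt = T/N = 0.375000
u = exp(sigma*sqrt(dt)) = 1.358235; d = 1/u = 0.736250
p = (exp((r-q)*dt) - d) / (u - d) = 0.461247
Discount per step: exp(-r*dt) = 0.977385
Stock lattice S(k, i) with i counting down-moves:
  k=0: S(0,0) = 57.0100
  k=1: S(1,0) = 77.4330; S(1,1) = 41.9736
  k=2: S(2,0) = 105.1722; S(2,1) = 57.0100; S(2,2) = 30.9030
Terminal payoffs V(N, i) = max(S_T - K, 0):
  V(2,0) = 42.122213; V(2,1) = 0.000000; V(2,2) = 0.000000
Backward induction: V(k, i) = exp(-r*dt) * [p * V(k+1, i) + (1-p) * V(k+1, i+1)].
  V(1,0) = exp(-r*dt) * [p*42.122213 + (1-p)*0.000000] = 18.989363
  V(1,1) = exp(-r*dt) * [p*0.000000 + (1-p)*0.000000] = 0.000000
  V(0,0) = exp(-r*dt) * [p*18.989363 + (1-p)*0.000000] = 8.560706
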